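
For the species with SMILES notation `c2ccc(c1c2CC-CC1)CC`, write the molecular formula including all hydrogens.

Heavy atoms from the SMILES: 12 C.
Implicit hydrogens by atom environment:
  5 × C: 2 H each → 10
  3 × C (aromatic): 1 H each → 3
  3 × C (aromatic): no H
  1 × C: 3 H
  Total hydrogens = 16.
Molecular formula: C12H16

C12H16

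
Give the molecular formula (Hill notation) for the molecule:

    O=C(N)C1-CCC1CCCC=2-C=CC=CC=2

C14H19NO

Heavy atoms from the SMILES: 14 C, 1 N, 1 O.
Implicit hydrogens by atom environment:
  5 × C: 2 H each → 10
  5 × C (aromatic): 1 H each → 5
  2 × C: 1 H each → 2
  1 × C: no H
  1 × C (aromatic): no H
  1 × N: 2 H
  1 × O: no H
  Total hydrogens = 19.
Molecular formula: C14H19NO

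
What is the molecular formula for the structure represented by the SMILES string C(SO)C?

C2H6OS

Heavy atoms from the SMILES: 2 C, 1 O, 1 S.
Implicit hydrogens by atom environment:
  1 × C: 3 H
  1 × C: 2 H
  1 × O: 1 H
  1 × S: no H
  Total hydrogens = 6.
Molecular formula: C2H6OS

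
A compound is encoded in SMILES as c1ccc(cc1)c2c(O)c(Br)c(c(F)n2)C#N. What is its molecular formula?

Heavy atoms from the SMILES: 1 Br, 12 C, 1 F, 2 N, 1 O.
Implicit hydrogens by atom environment:
  6 × C (aromatic): no H
  5 × C (aromatic): 1 H each → 5
  1 × Br: no H
  1 × C: no H
  1 × F: no H
  1 × N (aromatic): no H
  1 × N: no H
  1 × O: 1 H
  Total hydrogens = 6.
Molecular formula: C12H6BrFN2O

C12H6BrFN2O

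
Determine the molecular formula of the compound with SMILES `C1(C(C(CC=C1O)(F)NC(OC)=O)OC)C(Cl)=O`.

C10H13ClFNO5

Heavy atoms from the SMILES: 10 C, 1 Cl, 1 F, 1 N, 5 O.
Implicit hydrogens by atom environment:
  4 × C: no H
  4 × O: no H
  3 × C: 1 H each → 3
  2 × C: 3 H each → 6
  1 × C: 2 H
  1 × Cl: no H
  1 × F: no H
  1 × N: 1 H
  1 × O: 1 H
  Total hydrogens = 13.
Molecular formula: C10H13ClFNO5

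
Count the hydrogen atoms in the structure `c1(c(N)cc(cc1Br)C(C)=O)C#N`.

Hydrogens are implicit in SMILES; fill each atom to its normal valence:
  4 × C (aromatic): no H
  2 × C (aromatic): 1 H each → 2
  2 × C: no H
  1 × Br: no H
  1 × C: 3 H
  1 × N: 2 H
  1 × N: no H
  1 × O: no H
  Total hydrogens = 7.

7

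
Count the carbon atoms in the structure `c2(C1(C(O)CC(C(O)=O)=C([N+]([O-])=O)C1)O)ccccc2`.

13

The symbol for carbon appears 13 times in the SMILES. Lowercase c denotes aromatic carbon and counts toward C.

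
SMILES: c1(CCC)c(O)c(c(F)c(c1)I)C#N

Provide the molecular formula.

Heavy atoms from the SMILES: 10 C, 1 F, 1 I, 1 N, 1 O.
Implicit hydrogens by atom environment:
  5 × C (aromatic): no H
  2 × C: 2 H each → 4
  1 × C: 3 H
  1 × C (aromatic): 1 H
  1 × C: no H
  1 × F: no H
  1 × I: no H
  1 × N: no H
  1 × O: 1 H
  Total hydrogens = 9.
Molecular formula: C10H9FINO

C10H9FINO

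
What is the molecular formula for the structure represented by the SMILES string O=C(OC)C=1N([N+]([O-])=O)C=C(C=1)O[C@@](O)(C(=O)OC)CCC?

C12H16N2O8

Heavy atoms from the SMILES: 12 C, 2 N, 8 O.
Implicit hydrogens by atom environment:
  6 × O: no H
  3 × C: 3 H each → 9
  3 × C: no H
  2 × C: 2 H each → 4
  2 × C (aromatic): 1 H each → 2
  2 × C (aromatic): no H
  1 × N (aromatic): no H
  1 × N (charge +1): no H
  1 × O: 1 H
  1 × O (charge -1): no H
  Total hydrogens = 16.
Molecular formula: C12H16N2O8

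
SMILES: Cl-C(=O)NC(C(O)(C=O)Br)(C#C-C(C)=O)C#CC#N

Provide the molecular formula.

C11H6BrClN2O4

Heavy atoms from the SMILES: 1 Br, 11 C, 1 Cl, 2 N, 4 O.
Implicit hydrogens by atom environment:
  9 × C: no H
  3 × O: no H
  1 × Br: no H
  1 × C: 3 H
  1 × C: 1 H
  1 × Cl: no H
  1 × N: 1 H
  1 × N: no H
  1 × O: 1 H
  Total hydrogens = 6.
Molecular formula: C11H6BrClN2O4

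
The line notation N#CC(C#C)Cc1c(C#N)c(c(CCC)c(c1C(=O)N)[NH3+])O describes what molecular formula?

Heavy atoms from the SMILES: 16 C, 4 N, 2 O.
Implicit hydrogens by atom environment:
  6 × C (aromatic): no H
  4 × C: no H
  3 × C: 2 H each → 6
  2 × C: 1 H each → 2
  2 × N: no H
  1 × C: 3 H
  1 × N (charge +1): 3 H
  1 × N: 2 H
  1 × O: 1 H
  1 × O: no H
  Total hydrogens = 17.
Net charge +1.
Molecular formula: C16H17N4O2+

C16H17N4O2+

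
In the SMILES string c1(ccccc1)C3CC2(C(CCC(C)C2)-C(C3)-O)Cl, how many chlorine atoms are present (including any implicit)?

The symbol for chlorine appears 1 time in the SMILES.

1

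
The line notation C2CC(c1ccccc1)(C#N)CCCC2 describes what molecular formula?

C14H17N

Heavy atoms from the SMILES: 14 C, 1 N.
Implicit hydrogens by atom environment:
  6 × C: 2 H each → 12
  5 × C (aromatic): 1 H each → 5
  2 × C: no H
  1 × C (aromatic): no H
  1 × N: no H
  Total hydrogens = 17.
Molecular formula: C14H17N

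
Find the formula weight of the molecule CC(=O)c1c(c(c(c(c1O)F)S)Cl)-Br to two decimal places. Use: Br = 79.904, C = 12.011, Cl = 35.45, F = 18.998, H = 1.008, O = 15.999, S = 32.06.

299.54

Molecular formula: C8H5BrClFO2S.
M = 1×79.904 + 8×12.011 + 1×35.45 + 1×18.998 + 5×1.008 + 2×15.999 + 1×32.06 = 299.54 g/mol.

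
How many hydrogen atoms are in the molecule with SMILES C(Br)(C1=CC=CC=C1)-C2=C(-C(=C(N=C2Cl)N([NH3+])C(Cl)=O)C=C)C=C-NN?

Hydrogens are implicit in SMILES; fill each atom to its normal valence:
  6 × C (aromatic): no H
  5 × C (aromatic): 1 H each → 5
  4 × C: 1 H each → 4
  2 × Cl: no H
  1 × Br: no H
  1 × C: 2 H
  1 × C: no H
  1 × N (charge +1): 3 H
  1 × N: 2 H
  1 × N: 1 H
  1 × N (aromatic): no H
  1 × N: no H
  1 × O: no H
  Total hydrogens = 17.

17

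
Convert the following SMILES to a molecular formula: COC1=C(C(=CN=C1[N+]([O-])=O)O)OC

Heavy atoms from the SMILES: 7 C, 2 N, 5 O.
Implicit hydrogens by atom environment:
  4 × C (aromatic): no H
  3 × O: no H
  2 × C: 3 H each → 6
  1 × C (aromatic): 1 H
  1 × N (aromatic): no H
  1 × N (charge +1): no H
  1 × O: 1 H
  1 × O (charge -1): no H
  Total hydrogens = 8.
Molecular formula: C7H8N2O5

C7H8N2O5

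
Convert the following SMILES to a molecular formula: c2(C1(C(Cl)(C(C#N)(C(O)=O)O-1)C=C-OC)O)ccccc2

C14H12ClNO5

Heavy atoms from the SMILES: 14 C, 1 Cl, 1 N, 5 O.
Implicit hydrogens by atom environment:
  5 × C (aromatic): 1 H each → 5
  5 × C: no H
  3 × O: no H
  2 × C: 1 H each → 2
  2 × O: 1 H each → 2
  1 × C: 3 H
  1 × C (aromatic): no H
  1 × Cl: no H
  1 × N: no H
  Total hydrogens = 12.
Molecular formula: C14H12ClNO5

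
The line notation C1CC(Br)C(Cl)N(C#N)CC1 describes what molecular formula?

Heavy atoms from the SMILES: 1 Br, 7 C, 1 Cl, 2 N.
Implicit hydrogens by atom environment:
  4 × C: 2 H each → 8
  2 × C: 1 H each → 2
  2 × N: no H
  1 × Br: no H
  1 × C: no H
  1 × Cl: no H
  Total hydrogens = 10.
Molecular formula: C7H10BrClN2

C7H10BrClN2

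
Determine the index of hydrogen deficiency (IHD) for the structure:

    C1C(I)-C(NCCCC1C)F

1

Molecular formula from the SMILES: C8H15FIN.
DoU = (2C + 2 + N − H − X)/2 = (2·8 + 2 + 1 − 15 − 2)/2 = 2/2 = 1.
(Structurally: 1 ring(s) + 0 π bond(s) = 1.)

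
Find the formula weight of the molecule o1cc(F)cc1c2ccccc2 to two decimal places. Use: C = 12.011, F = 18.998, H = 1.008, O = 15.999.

162.16

Molecular formula: C10H7FO.
M = 10×12.011 + 1×18.998 + 7×1.008 + 1×15.999 = 162.16 g/mol.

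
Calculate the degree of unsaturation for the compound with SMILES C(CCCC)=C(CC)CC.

Molecular formula from the SMILES: C10H20.
DoU = (2C + 2 + N − H − X)/2 = (2·10 + 2 + 0 − 20 − 0)/2 = 2/2 = 1.
(Structurally: 0 ring(s) + 1 π bond(s) = 1.)

1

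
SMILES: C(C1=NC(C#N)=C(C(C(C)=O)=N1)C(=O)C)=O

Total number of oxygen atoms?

The symbol for oxygen appears 3 times in the SMILES.

3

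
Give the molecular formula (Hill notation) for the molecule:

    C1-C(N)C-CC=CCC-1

C8H15N

Heavy atoms from the SMILES: 8 C, 1 N.
Implicit hydrogens by atom environment:
  5 × C: 2 H each → 10
  3 × C: 1 H each → 3
  1 × N: 2 H
  Total hydrogens = 15.
Molecular formula: C8H15N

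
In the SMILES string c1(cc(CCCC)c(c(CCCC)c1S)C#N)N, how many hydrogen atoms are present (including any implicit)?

22

Hydrogens are implicit in SMILES; fill each atom to its normal valence:
  6 × C: 2 H each → 12
  5 × C (aromatic): no H
  2 × C: 3 H each → 6
  1 × C (aromatic): 1 H
  1 × C: no H
  1 × N: 2 H
  1 × N: no H
  1 × S: 1 H
  Total hydrogens = 22.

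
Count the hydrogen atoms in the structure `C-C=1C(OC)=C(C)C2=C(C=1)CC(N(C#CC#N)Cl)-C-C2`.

Hydrogens are implicit in SMILES; fill each atom to its normal valence:
  5 × C (aromatic): no H
  3 × C: 3 H each → 9
  3 × C: 2 H each → 6
  3 × C: no H
  2 × N: no H
  1 × C (aromatic): 1 H
  1 × C: 1 H
  1 × Cl: no H
  1 × O: no H
  Total hydrogens = 17.

17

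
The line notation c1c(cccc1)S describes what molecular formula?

C6H6S

Heavy atoms from the SMILES: 6 C, 1 S.
Implicit hydrogens by atom environment:
  5 × C (aromatic): 1 H each → 5
  1 × C (aromatic): no H
  1 × S: 1 H
  Total hydrogens = 6.
Molecular formula: C6H6S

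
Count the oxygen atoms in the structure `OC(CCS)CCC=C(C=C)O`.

2

The symbol for oxygen appears 2 times in the SMILES.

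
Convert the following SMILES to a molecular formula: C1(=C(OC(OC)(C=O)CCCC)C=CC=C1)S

C13H18O3S

Heavy atoms from the SMILES: 13 C, 3 O, 1 S.
Implicit hydrogens by atom environment:
  4 × C (aromatic): 1 H each → 4
  3 × C: 2 H each → 6
  3 × O: no H
  2 × C: 3 H each → 6
  2 × C (aromatic): no H
  1 × C: 1 H
  1 × C: no H
  1 × S: 1 H
  Total hydrogens = 18.
Molecular formula: C13H18O3S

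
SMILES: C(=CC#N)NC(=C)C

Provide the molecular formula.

C6H8N2

Heavy atoms from the SMILES: 6 C, 2 N.
Implicit hydrogens by atom environment:
  2 × C: 1 H each → 2
  2 × C: no H
  1 × C: 3 H
  1 × C: 2 H
  1 × N: 1 H
  1 × N: no H
  Total hydrogens = 8.
Molecular formula: C6H8N2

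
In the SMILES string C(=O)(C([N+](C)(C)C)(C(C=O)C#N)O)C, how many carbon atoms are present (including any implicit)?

The symbol for carbon appears 9 times in the SMILES.

9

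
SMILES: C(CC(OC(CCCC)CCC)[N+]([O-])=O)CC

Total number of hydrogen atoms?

27

Hydrogens are implicit in SMILES; fill each atom to its normal valence:
  8 × C: 2 H each → 16
  3 × C: 3 H each → 9
  2 × C: 1 H each → 2
  2 × O: no H
  1 × N (charge +1): no H
  1 × O (charge -1): no H
  Total hydrogens = 27.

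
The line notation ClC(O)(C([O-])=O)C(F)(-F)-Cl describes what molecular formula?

Heavy atoms from the SMILES: 3 C, 2 Cl, 2 F, 3 O.
Implicit hydrogens by atom environment:
  3 × C: no H
  2 × Cl: no H
  2 × F: no H
  1 × O: 1 H
  1 × O: no H
  1 × O (charge -1): no H
  Total hydrogens = 1.
Net charge -1.
Molecular formula: C3HCl2F2O3-

C3HCl2F2O3-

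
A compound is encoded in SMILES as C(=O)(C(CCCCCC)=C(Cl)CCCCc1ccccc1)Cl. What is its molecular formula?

Heavy atoms from the SMILES: 19 C, 2 Cl, 1 O.
Implicit hydrogens by atom environment:
  9 × C: 2 H each → 18
  5 × C (aromatic): 1 H each → 5
  3 × C: no H
  2 × Cl: no H
  1 × C: 3 H
  1 × C (aromatic): no H
  1 × O: no H
  Total hydrogens = 26.
Molecular formula: C19H26Cl2O

C19H26Cl2O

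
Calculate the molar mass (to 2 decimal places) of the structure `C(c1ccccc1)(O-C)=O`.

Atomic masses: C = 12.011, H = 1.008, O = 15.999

Molecular formula: C8H8O2.
M = 8×12.011 + 8×1.008 + 2×15.999 = 136.15 g/mol.

136.15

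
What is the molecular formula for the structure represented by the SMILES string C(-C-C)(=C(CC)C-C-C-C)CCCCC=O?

C15H28O

Heavy atoms from the SMILES: 15 C, 1 O.
Implicit hydrogens by atom environment:
  9 × C: 2 H each → 18
  3 × C: 3 H each → 9
  2 × C: no H
  1 × C: 1 H
  1 × O: no H
  Total hydrogens = 28.
Molecular formula: C15H28O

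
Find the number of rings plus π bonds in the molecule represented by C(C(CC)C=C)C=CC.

Molecular formula from the SMILES: C9H16.
DoU = (2C + 2 + N − H − X)/2 = (2·9 + 2 + 0 − 16 − 0)/2 = 4/2 = 2.
(Structurally: 0 ring(s) + 2 π bond(s) = 2.)

2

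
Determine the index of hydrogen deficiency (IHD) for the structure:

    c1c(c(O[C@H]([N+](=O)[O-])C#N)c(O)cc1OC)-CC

7

Molecular formula from the SMILES: C11H12N2O5.
DoU = (2C + 2 + N − H − X)/2 = (2·11 + 2 + 2 − 12 − 0)/2 = 14/2 = 7.
(Structurally: 1 ring(s) + 6 π bond(s) = 7.)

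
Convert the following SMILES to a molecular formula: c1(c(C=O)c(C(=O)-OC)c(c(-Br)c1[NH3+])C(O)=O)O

C10H9BrNO6+

Heavy atoms from the SMILES: 1 Br, 10 C, 1 N, 6 O.
Implicit hydrogens by atom environment:
  6 × C (aromatic): no H
  4 × O: no H
  2 × C: no H
  2 × O: 1 H each → 2
  1 × Br: no H
  1 × C: 3 H
  1 × C: 1 H
  1 × N (charge +1): 3 H
  Total hydrogens = 9.
Net charge +1.
Molecular formula: C10H9BrNO6+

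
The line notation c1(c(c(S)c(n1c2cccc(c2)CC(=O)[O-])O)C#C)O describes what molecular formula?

C14H10NO4S-

Heavy atoms from the SMILES: 14 C, 1 N, 4 O, 1 S.
Implicit hydrogens by atom environment:
  6 × C (aromatic): no H
  4 × C (aromatic): 1 H each → 4
  2 × C: no H
  2 × O: 1 H each → 2
  1 × C: 2 H
  1 × C: 1 H
  1 × N (aromatic): no H
  1 × O: no H
  1 × O (charge -1): no H
  1 × S: 1 H
  Total hydrogens = 10.
Net charge -1.
Molecular formula: C14H10NO4S-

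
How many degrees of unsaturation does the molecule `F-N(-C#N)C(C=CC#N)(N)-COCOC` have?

5

Molecular formula from the SMILES: C8H11FN4O2.
DoU = (2C + 2 + N − H − X)/2 = (2·8 + 2 + 4 − 11 − 1)/2 = 10/2 = 5.
(Structurally: 0 ring(s) + 5 π bond(s) = 5.)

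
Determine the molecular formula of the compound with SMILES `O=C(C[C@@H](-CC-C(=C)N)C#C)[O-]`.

C9H12NO2-

Heavy atoms from the SMILES: 9 C, 1 N, 2 O.
Implicit hydrogens by atom environment:
  4 × C: 2 H each → 8
  3 × C: no H
  2 × C: 1 H each → 2
  1 × N: 2 H
  1 × O: no H
  1 × O (charge -1): no H
  Total hydrogens = 12.
Net charge -1.
Molecular formula: C9H12NO2-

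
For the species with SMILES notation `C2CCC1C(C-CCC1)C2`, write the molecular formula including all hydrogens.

C10H18

Heavy atoms from the SMILES: 10 C.
Implicit hydrogens by atom environment:
  8 × C: 2 H each → 16
  2 × C: 1 H each → 2
  Total hydrogens = 18.
Molecular formula: C10H18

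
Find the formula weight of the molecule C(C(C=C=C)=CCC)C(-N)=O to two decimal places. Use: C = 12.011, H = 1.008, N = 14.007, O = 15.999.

151.21

Molecular formula: C9H13NO.
M = 9×12.011 + 13×1.008 + 1×14.007 + 1×15.999 = 151.21 g/mol.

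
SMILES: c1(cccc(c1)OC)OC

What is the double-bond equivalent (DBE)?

4

Molecular formula from the SMILES: C8H10O2.
DoU = (2C + 2 + N − H − X)/2 = (2·8 + 2 + 0 − 10 − 0)/2 = 8/2 = 4.
(Structurally: 1 ring(s) + 3 π bond(s) = 4.)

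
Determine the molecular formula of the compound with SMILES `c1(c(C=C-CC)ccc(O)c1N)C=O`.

Heavy atoms from the SMILES: 11 C, 1 N, 2 O.
Implicit hydrogens by atom environment:
  4 × C (aromatic): no H
  3 × C: 1 H each → 3
  2 × C (aromatic): 1 H each → 2
  1 × C: 3 H
  1 × C: 2 H
  1 × N: 2 H
  1 × O: 1 H
  1 × O: no H
  Total hydrogens = 13.
Molecular formula: C11H13NO2

C11H13NO2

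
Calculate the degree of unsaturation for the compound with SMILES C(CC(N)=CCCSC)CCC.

1

Molecular formula from the SMILES: C10H21NS.
DoU = (2C + 2 + N − H − X)/2 = (2·10 + 2 + 1 − 21 − 0)/2 = 2/2 = 1.
(Structurally: 0 ring(s) + 1 π bond(s) = 1.)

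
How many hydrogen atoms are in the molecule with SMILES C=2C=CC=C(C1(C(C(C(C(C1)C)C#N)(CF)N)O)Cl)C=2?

Hydrogens are implicit in SMILES; fill each atom to its normal valence:
  5 × C (aromatic): 1 H each → 5
  3 × C: 1 H each → 3
  3 × C: no H
  2 × C: 2 H each → 4
  1 × C: 3 H
  1 × C (aromatic): no H
  1 × Cl: no H
  1 × F: no H
  1 × N: 2 H
  1 × N: no H
  1 × O: 1 H
  Total hydrogens = 18.

18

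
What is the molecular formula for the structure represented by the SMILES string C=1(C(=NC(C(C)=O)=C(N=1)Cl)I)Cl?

C6H3Cl2IN2O

Heavy atoms from the SMILES: 6 C, 2 Cl, 1 I, 2 N, 1 O.
Implicit hydrogens by atom environment:
  4 × C (aromatic): no H
  2 × Cl: no H
  2 × N (aromatic): no H
  1 × C: 3 H
  1 × C: no H
  1 × I: no H
  1 × O: no H
  Total hydrogens = 3.
Molecular formula: C6H3Cl2IN2O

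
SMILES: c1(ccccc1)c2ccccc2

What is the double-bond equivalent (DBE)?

8

Molecular formula from the SMILES: C12H10.
DoU = (2C + 2 + N − H − X)/2 = (2·12 + 2 + 0 − 10 − 0)/2 = 16/2 = 8.
(Structurally: 2 ring(s) + 6 π bond(s) = 8.)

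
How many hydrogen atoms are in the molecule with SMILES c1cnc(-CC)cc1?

9

Hydrogens are implicit in SMILES; fill each atom to its normal valence:
  4 × C (aromatic): 1 H each → 4
  1 × C: 3 H
  1 × C: 2 H
  1 × C (aromatic): no H
  1 × N (aromatic): no H
  Total hydrogens = 9.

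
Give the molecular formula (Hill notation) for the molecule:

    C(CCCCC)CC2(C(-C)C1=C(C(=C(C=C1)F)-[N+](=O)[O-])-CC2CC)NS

C20H31FN2O2S

Heavy atoms from the SMILES: 20 C, 1 F, 2 N, 2 O, 1 S.
Implicit hydrogens by atom environment:
  8 × C: 2 H each → 16
  4 × C (aromatic): no H
  3 × C: 3 H each → 9
  2 × C (aromatic): 1 H each → 2
  2 × C: 1 H each → 2
  1 × C: no H
  1 × F: no H
  1 × N: 1 H
  1 × N (charge +1): no H
  1 × O: no H
  1 × O (charge -1): no H
  1 × S: 1 H
  Total hydrogens = 31.
Molecular formula: C20H31FN2O2S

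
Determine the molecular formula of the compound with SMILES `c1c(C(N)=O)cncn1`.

C5H5N3O

Heavy atoms from the SMILES: 5 C, 3 N, 1 O.
Implicit hydrogens by atom environment:
  3 × C (aromatic): 1 H each → 3
  2 × N (aromatic): no H
  1 × C (aromatic): no H
  1 × C: no H
  1 × N: 2 H
  1 × O: no H
  Total hydrogens = 5.
Molecular formula: C5H5N3O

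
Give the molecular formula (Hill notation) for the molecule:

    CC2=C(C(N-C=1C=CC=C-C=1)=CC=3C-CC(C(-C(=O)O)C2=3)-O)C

Heavy atoms from the SMILES: 19 C, 1 N, 3 O.
Implicit hydrogens by atom environment:
  6 × C (aromatic): 1 H each → 6
  6 × C (aromatic): no H
  2 × C: 3 H each → 6
  2 × C: 2 H each → 4
  2 × C: 1 H each → 2
  2 × O: 1 H each → 2
  1 × C: no H
  1 × N: 1 H
  1 × O: no H
  Total hydrogens = 21.
Molecular formula: C19H21NO3

C19H21NO3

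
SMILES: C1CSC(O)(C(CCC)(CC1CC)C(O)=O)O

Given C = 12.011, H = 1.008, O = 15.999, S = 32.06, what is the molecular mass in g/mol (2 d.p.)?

Molecular formula: C12H22O4S.
M = 12×12.011 + 22×1.008 + 4×15.999 + 1×32.06 = 262.36 g/mol.

262.36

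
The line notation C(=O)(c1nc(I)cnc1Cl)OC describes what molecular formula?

C6H4ClIN2O2

Heavy atoms from the SMILES: 6 C, 1 Cl, 1 I, 2 N, 2 O.
Implicit hydrogens by atom environment:
  3 × C (aromatic): no H
  2 × N (aromatic): no H
  2 × O: no H
  1 × C: 3 H
  1 × C (aromatic): 1 H
  1 × C: no H
  1 × Cl: no H
  1 × I: no H
  Total hydrogens = 4.
Molecular formula: C6H4ClIN2O2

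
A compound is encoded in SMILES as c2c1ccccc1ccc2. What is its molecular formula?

Heavy atoms from the SMILES: 10 C.
Implicit hydrogens by atom environment:
  8 × C (aromatic): 1 H each → 8
  2 × C (aromatic): no H
  Total hydrogens = 8.
Molecular formula: C10H8

C10H8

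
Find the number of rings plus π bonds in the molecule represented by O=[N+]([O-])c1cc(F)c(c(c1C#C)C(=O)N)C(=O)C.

9

Molecular formula from the SMILES: C11H7FN2O4.
DoU = (2C + 2 + N − H − X)/2 = (2·11 + 2 + 2 − 7 − 1)/2 = 18/2 = 9.
(Structurally: 1 ring(s) + 8 π bond(s) = 9.)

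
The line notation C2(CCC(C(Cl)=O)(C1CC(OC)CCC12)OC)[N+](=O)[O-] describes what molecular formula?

Heavy atoms from the SMILES: 13 C, 1 Cl, 1 N, 5 O.
Implicit hydrogens by atom environment:
  5 × C: 2 H each → 10
  4 × C: 1 H each → 4
  4 × O: no H
  2 × C: 3 H each → 6
  2 × C: no H
  1 × Cl: no H
  1 × N (charge +1): no H
  1 × O (charge -1): no H
  Total hydrogens = 20.
Molecular formula: C13H20ClNO5

C13H20ClNO5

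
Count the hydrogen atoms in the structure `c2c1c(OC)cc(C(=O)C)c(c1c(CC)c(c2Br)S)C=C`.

Hydrogens are implicit in SMILES; fill each atom to its normal valence:
  8 × C (aromatic): no H
  3 × C: 3 H each → 9
  2 × C: 2 H each → 4
  2 × C (aromatic): 1 H each → 2
  2 × O: no H
  1 × Br: no H
  1 × C: 1 H
  1 × C: no H
  1 × S: 1 H
  Total hydrogens = 17.

17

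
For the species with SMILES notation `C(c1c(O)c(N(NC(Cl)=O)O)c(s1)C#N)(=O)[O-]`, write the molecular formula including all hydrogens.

C7H3ClN3O5S-

Heavy atoms from the SMILES: 7 C, 1 Cl, 3 N, 5 O, 1 S.
Implicit hydrogens by atom environment:
  4 × C (aromatic): no H
  3 × C: no H
  2 × N: no H
  2 × O: 1 H each → 2
  2 × O: no H
  1 × Cl: no H
  1 × N: 1 H
  1 × O (charge -1): no H
  1 × S (aromatic): no H
  Total hydrogens = 3.
Net charge -1.
Molecular formula: C7H3ClN3O5S-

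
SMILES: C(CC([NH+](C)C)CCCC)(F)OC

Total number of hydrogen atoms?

Hydrogens are implicit in SMILES; fill each atom to its normal valence:
  4 × C: 3 H each → 12
  4 × C: 2 H each → 8
  2 × C: 1 H each → 2
  1 × F: no H
  1 × N (charge +1): 1 H
  1 × O: no H
  Total hydrogens = 23.

23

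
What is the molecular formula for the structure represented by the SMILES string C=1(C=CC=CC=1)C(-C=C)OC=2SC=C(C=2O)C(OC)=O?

C15H14O4S

Heavy atoms from the SMILES: 15 C, 4 O, 1 S.
Implicit hydrogens by atom environment:
  6 × C (aromatic): 1 H each → 6
  4 × C (aromatic): no H
  3 × O: no H
  2 × C: 1 H each → 2
  1 × C: 3 H
  1 × C: 2 H
  1 × C: no H
  1 × O: 1 H
  1 × S (aromatic): no H
  Total hydrogens = 14.
Molecular formula: C15H14O4S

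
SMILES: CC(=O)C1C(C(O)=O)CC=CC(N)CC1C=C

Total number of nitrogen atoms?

The symbol for nitrogen appears 1 time in the SMILES.

1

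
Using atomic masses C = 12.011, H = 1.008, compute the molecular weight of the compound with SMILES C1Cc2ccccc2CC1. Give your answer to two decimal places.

132.21

Molecular formula: C10H12.
M = 10×12.011 + 12×1.008 = 132.21 g/mol.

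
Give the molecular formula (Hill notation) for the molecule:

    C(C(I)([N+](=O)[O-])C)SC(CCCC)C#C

Heavy atoms from the SMILES: 10 C, 1 I, 1 N, 2 O, 1 S.
Implicit hydrogens by atom environment:
  4 × C: 2 H each → 8
  2 × C: 3 H each → 6
  2 × C: 1 H each → 2
  2 × C: no H
  1 × I: no H
  1 × N (charge +1): no H
  1 × O: no H
  1 × O (charge -1): no H
  1 × S: no H
  Total hydrogens = 16.
Molecular formula: C10H16INO2S

C10H16INO2S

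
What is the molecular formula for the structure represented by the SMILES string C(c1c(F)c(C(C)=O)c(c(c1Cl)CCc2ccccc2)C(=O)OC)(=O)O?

C19H16ClFO5

Heavy atoms from the SMILES: 19 C, 1 Cl, 1 F, 5 O.
Implicit hydrogens by atom environment:
  7 × C (aromatic): no H
  5 × C (aromatic): 1 H each → 5
  4 × O: no H
  3 × C: no H
  2 × C: 3 H each → 6
  2 × C: 2 H each → 4
  1 × Cl: no H
  1 × F: no H
  1 × O: 1 H
  Total hydrogens = 16.
Molecular formula: C19H16ClFO5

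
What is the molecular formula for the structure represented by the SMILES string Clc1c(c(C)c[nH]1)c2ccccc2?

C11H10ClN

Heavy atoms from the SMILES: 11 C, 1 Cl, 1 N.
Implicit hydrogens by atom environment:
  6 × C (aromatic): 1 H each → 6
  4 × C (aromatic): no H
  1 × C: 3 H
  1 × Cl: no H
  1 × N (aromatic): 1 H
  Total hydrogens = 10.
Molecular formula: C11H10ClN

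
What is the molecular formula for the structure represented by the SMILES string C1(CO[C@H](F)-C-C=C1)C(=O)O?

Heavy atoms from the SMILES: 7 C, 1 F, 3 O.
Implicit hydrogens by atom environment:
  4 × C: 1 H each → 4
  2 × C: 2 H each → 4
  2 × O: no H
  1 × C: no H
  1 × F: no H
  1 × O: 1 H
  Total hydrogens = 9.
Molecular formula: C7H9FO3

C7H9FO3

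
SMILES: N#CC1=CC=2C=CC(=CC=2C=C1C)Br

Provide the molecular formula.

Heavy atoms from the SMILES: 1 Br, 12 C, 1 N.
Implicit hydrogens by atom environment:
  5 × C (aromatic): 1 H each → 5
  5 × C (aromatic): no H
  1 × Br: no H
  1 × C: 3 H
  1 × C: no H
  1 × N: no H
  Total hydrogens = 8.
Molecular formula: C12H8BrN

C12H8BrN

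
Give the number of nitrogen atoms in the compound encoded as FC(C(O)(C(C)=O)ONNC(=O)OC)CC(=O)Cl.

The symbol for nitrogen appears 2 times in the SMILES.

2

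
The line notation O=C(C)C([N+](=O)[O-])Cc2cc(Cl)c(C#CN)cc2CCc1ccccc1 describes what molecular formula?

C20H19ClN2O3

Heavy atoms from the SMILES: 20 C, 1 Cl, 2 N, 3 O.
Implicit hydrogens by atom environment:
  7 × C (aromatic): 1 H each → 7
  5 × C (aromatic): no H
  3 × C: 2 H each → 6
  3 × C: no H
  2 × O: no H
  1 × C: 3 H
  1 × C: 1 H
  1 × Cl: no H
  1 × N: 2 H
  1 × N (charge +1): no H
  1 × O (charge -1): no H
  Total hydrogens = 19.
Molecular formula: C20H19ClN2O3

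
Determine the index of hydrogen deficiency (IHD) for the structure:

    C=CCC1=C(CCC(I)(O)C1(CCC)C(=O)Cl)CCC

Molecular formula from the SMILES: C16H24ClIO2.
DoU = (2C + 2 + N − H − X)/2 = (2·16 + 2 + 0 − 24 − 2)/2 = 8/2 = 4.
(Structurally: 1 ring(s) + 3 π bond(s) = 4.)

4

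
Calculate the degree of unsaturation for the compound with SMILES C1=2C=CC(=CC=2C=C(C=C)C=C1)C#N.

10

Molecular formula from the SMILES: C13H9N.
DoU = (2C + 2 + N − H − X)/2 = (2·13 + 2 + 1 − 9 − 0)/2 = 20/2 = 10.
(Structurally: 2 ring(s) + 8 π bond(s) = 10.)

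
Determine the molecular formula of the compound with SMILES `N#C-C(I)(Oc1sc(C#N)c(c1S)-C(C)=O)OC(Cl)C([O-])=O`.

C11H5ClIN2O5S2-

Heavy atoms from the SMILES: 11 C, 1 Cl, 1 I, 2 N, 5 O, 2 S.
Implicit hydrogens by atom environment:
  5 × C: no H
  4 × C (aromatic): no H
  4 × O: no H
  2 × N: no H
  1 × C: 3 H
  1 × C: 1 H
  1 × Cl: no H
  1 × I: no H
  1 × O (charge -1): no H
  1 × S: 1 H
  1 × S (aromatic): no H
  Total hydrogens = 5.
Net charge -1.
Molecular formula: C11H5ClIN2O5S2-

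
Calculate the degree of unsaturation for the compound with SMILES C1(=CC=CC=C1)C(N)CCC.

Molecular formula from the SMILES: C10H15N.
DoU = (2C + 2 + N − H − X)/2 = (2·10 + 2 + 1 − 15 − 0)/2 = 8/2 = 4.
(Structurally: 1 ring(s) + 3 π bond(s) = 4.)

4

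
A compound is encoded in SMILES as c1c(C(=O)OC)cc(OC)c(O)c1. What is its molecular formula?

Heavy atoms from the SMILES: 9 C, 4 O.
Implicit hydrogens by atom environment:
  3 × C (aromatic): 1 H each → 3
  3 × C (aromatic): no H
  3 × O: no H
  2 × C: 3 H each → 6
  1 × C: no H
  1 × O: 1 H
  Total hydrogens = 10.
Molecular formula: C9H10O4

C9H10O4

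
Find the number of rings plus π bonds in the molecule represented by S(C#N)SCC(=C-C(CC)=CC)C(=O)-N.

Molecular formula from the SMILES: C10H14N2OS2.
DoU = (2C + 2 + N − H − X)/2 = (2·10 + 2 + 2 − 14 − 0)/2 = 10/2 = 5.
(Structurally: 0 ring(s) + 5 π bond(s) = 5.)

5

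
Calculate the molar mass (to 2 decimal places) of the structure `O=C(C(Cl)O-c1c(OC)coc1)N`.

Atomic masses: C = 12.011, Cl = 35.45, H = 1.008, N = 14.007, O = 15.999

Molecular formula: C7H8ClNO4.
M = 7×12.011 + 1×35.45 + 8×1.008 + 1×14.007 + 4×15.999 = 205.59 g/mol.

205.59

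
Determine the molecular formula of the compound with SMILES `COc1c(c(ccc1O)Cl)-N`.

Heavy atoms from the SMILES: 7 C, 1 Cl, 1 N, 2 O.
Implicit hydrogens by atom environment:
  4 × C (aromatic): no H
  2 × C (aromatic): 1 H each → 2
  1 × C: 3 H
  1 × Cl: no H
  1 × N: 2 H
  1 × O: 1 H
  1 × O: no H
  Total hydrogens = 8.
Molecular formula: C7H8ClNO2

C7H8ClNO2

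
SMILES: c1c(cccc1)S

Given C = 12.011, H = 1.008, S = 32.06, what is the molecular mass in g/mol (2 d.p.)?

110.17

Molecular formula: C6H6S.
M = 6×12.011 + 6×1.008 + 1×32.06 = 110.17 g/mol.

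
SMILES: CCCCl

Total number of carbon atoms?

The symbol for carbon appears 3 times in the SMILES. (Cl is a single chlorine, not C + l.)

3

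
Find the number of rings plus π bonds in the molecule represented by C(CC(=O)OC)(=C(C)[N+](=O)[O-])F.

Molecular formula from the SMILES: C6H8FNO4.
DoU = (2C + 2 + N − H − X)/2 = (2·6 + 2 + 1 − 8 − 1)/2 = 6/2 = 3.
(Structurally: 0 ring(s) + 3 π bond(s) = 3.)

3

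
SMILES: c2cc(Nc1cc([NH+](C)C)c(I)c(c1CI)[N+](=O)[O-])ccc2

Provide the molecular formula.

Heavy atoms from the SMILES: 15 C, 2 I, 3 N, 2 O.
Implicit hydrogens by atom environment:
  6 × C (aromatic): 1 H each → 6
  6 × C (aromatic): no H
  2 × C: 3 H each → 6
  2 × I: no H
  1 × C: 2 H
  1 × N: 1 H
  1 × N (charge +1): 1 H
  1 × N (charge +1): no H
  1 × O: no H
  1 × O (charge -1): no H
  Total hydrogens = 16.
Net charge +1.
Molecular formula: C15H16I2N3O2+

C15H16I2N3O2+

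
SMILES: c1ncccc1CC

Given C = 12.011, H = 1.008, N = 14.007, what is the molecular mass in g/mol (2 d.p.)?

Molecular formula: C7H9N.
M = 7×12.011 + 9×1.008 + 1×14.007 = 107.16 g/mol.

107.16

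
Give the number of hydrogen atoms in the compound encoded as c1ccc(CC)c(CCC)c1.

Hydrogens are implicit in SMILES; fill each atom to its normal valence:
  4 × C (aromatic): 1 H each → 4
  3 × C: 2 H each → 6
  2 × C: 3 H each → 6
  2 × C (aromatic): no H
  Total hydrogens = 16.

16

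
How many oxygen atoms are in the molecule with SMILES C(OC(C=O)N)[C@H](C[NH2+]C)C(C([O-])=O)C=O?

The symbol for oxygen appears 5 times in the SMILES.

5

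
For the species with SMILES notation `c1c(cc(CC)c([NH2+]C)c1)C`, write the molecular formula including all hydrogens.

Heavy atoms from the SMILES: 10 C, 1 N.
Implicit hydrogens by atom environment:
  3 × C: 3 H each → 9
  3 × C (aromatic): 1 H each → 3
  3 × C (aromatic): no H
  1 × C: 2 H
  1 × N (charge +1): 2 H
  Total hydrogens = 16.
Net charge +1.
Molecular formula: C10H16N+

C10H16N+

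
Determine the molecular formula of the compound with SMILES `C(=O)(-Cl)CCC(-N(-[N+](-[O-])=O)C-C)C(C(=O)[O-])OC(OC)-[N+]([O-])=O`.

C10H15ClN3O9-

Heavy atoms from the SMILES: 10 C, 1 Cl, 3 N, 9 O.
Implicit hydrogens by atom environment:
  6 × O: no H
  3 × C: 2 H each → 6
  3 × C: 1 H each → 3
  3 × O (charge -1): no H
  2 × C: 3 H each → 6
  2 × C: no H
  2 × N (charge +1): no H
  1 × Cl: no H
  1 × N: no H
  Total hydrogens = 15.
Net charge -1.
Molecular formula: C10H15ClN3O9-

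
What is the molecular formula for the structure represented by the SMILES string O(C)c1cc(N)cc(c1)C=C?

C9H11NO

Heavy atoms from the SMILES: 9 C, 1 N, 1 O.
Implicit hydrogens by atom environment:
  3 × C (aromatic): 1 H each → 3
  3 × C (aromatic): no H
  1 × C: 3 H
  1 × C: 2 H
  1 × C: 1 H
  1 × N: 2 H
  1 × O: no H
  Total hydrogens = 11.
Molecular formula: C9H11NO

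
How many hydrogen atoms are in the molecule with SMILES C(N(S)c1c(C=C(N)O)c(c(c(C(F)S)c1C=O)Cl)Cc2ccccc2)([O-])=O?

Hydrogens are implicit in SMILES; fill each atom to its normal valence:
  7 × C (aromatic): no H
  5 × C (aromatic): 1 H each → 5
  3 × C: 1 H each → 3
  2 × C: no H
  2 × O: no H
  2 × S: 1 H each → 2
  1 × C: 2 H
  1 × Cl: no H
  1 × F: no H
  1 × N: 2 H
  1 × N: no H
  1 × O: 1 H
  1 × O (charge -1): no H
  Total hydrogens = 15.

15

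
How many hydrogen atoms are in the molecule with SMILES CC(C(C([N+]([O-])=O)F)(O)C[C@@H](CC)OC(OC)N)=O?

Hydrogens are implicit in SMILES; fill each atom to its normal valence:
  4 × O: no H
  3 × C: 3 H each → 9
  3 × C: 1 H each → 3
  2 × C: 2 H each → 4
  2 × C: no H
  1 × F: no H
  1 × N: 2 H
  1 × N (charge +1): no H
  1 × O: 1 H
  1 × O (charge -1): no H
  Total hydrogens = 19.

19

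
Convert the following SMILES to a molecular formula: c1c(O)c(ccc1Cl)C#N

Heavy atoms from the SMILES: 7 C, 1 Cl, 1 N, 1 O.
Implicit hydrogens by atom environment:
  3 × C (aromatic): 1 H each → 3
  3 × C (aromatic): no H
  1 × C: no H
  1 × Cl: no H
  1 × N: no H
  1 × O: 1 H
  Total hydrogens = 4.
Molecular formula: C7H4ClNO

C7H4ClNO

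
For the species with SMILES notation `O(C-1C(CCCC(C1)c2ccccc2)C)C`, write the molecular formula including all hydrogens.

Heavy atoms from the SMILES: 15 C, 1 O.
Implicit hydrogens by atom environment:
  5 × C (aromatic): 1 H each → 5
  4 × C: 2 H each → 8
  3 × C: 1 H each → 3
  2 × C: 3 H each → 6
  1 × C (aromatic): no H
  1 × O: no H
  Total hydrogens = 22.
Molecular formula: C15H22O

C15H22O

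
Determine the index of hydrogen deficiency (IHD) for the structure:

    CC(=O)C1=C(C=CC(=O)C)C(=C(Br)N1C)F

Molecular formula from the SMILES: C11H11BrFNO2.
DoU = (2C + 2 + N − H − X)/2 = (2·11 + 2 + 1 − 11 − 2)/2 = 12/2 = 6.
(Structurally: 1 ring(s) + 5 π bond(s) = 6.)

6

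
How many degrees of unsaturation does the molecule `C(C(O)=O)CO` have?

Molecular formula from the SMILES: C3H6O3.
DoU = (2C + 2 + N − H − X)/2 = (2·3 + 2 + 0 − 6 − 0)/2 = 2/2 = 1.
(Structurally: 0 ring(s) + 1 π bond(s) = 1.)

1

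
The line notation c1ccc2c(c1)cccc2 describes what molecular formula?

C10H8

Heavy atoms from the SMILES: 10 C.
Implicit hydrogens by atom environment:
  8 × C (aromatic): 1 H each → 8
  2 × C (aromatic): no H
  Total hydrogens = 8.
Molecular formula: C10H8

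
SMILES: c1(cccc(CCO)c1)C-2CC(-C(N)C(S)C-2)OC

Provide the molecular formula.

Heavy atoms from the SMILES: 15 C, 1 N, 2 O, 1 S.
Implicit hydrogens by atom environment:
  4 × C: 2 H each → 8
  4 × C: 1 H each → 4
  4 × C (aromatic): 1 H each → 4
  2 × C (aromatic): no H
  1 × C: 3 H
  1 × N: 2 H
  1 × O: 1 H
  1 × O: no H
  1 × S: 1 H
  Total hydrogens = 23.
Molecular formula: C15H23NO2S

C15H23NO2S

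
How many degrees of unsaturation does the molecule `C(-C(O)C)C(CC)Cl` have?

Molecular formula from the SMILES: C6H13ClO.
DoU = (2C + 2 + N − H − X)/2 = (2·6 + 2 + 0 − 13 − 1)/2 = 0/2 = 0.
(Structurally: 0 ring(s) + 0 π bond(s) = 0.)

0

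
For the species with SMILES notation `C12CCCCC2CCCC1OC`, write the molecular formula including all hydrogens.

Heavy atoms from the SMILES: 11 C, 1 O.
Implicit hydrogens by atom environment:
  7 × C: 2 H each → 14
  3 × C: 1 H each → 3
  1 × C: 3 H
  1 × O: no H
  Total hydrogens = 20.
Molecular formula: C11H20O

C11H20O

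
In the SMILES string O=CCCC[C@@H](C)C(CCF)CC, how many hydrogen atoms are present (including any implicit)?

Hydrogens are implicit in SMILES; fill each atom to its normal valence:
  6 × C: 2 H each → 12
  3 × C: 1 H each → 3
  2 × C: 3 H each → 6
  1 × F: no H
  1 × O: no H
  Total hydrogens = 21.

21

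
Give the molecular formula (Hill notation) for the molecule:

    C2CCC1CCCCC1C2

Heavy atoms from the SMILES: 10 C.
Implicit hydrogens by atom environment:
  8 × C: 2 H each → 16
  2 × C: 1 H each → 2
  Total hydrogens = 18.
Molecular formula: C10H18

C10H18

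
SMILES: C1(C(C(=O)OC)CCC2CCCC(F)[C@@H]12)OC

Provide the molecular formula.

C13H21FO3

Heavy atoms from the SMILES: 13 C, 1 F, 3 O.
Implicit hydrogens by atom environment:
  5 × C: 2 H each → 10
  5 × C: 1 H each → 5
  3 × O: no H
  2 × C: 3 H each → 6
  1 × C: no H
  1 × F: no H
  Total hydrogens = 21.
Molecular formula: C13H21FO3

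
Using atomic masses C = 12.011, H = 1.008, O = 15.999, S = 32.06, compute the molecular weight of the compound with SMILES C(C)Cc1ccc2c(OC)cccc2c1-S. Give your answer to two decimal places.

Molecular formula: C14H16OS.
M = 14×12.011 + 16×1.008 + 1×15.999 + 1×32.06 = 232.34 g/mol.

232.34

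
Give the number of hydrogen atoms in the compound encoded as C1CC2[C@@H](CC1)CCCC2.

18

Hydrogens are implicit in SMILES; fill each atom to its normal valence:
  8 × C: 2 H each → 16
  2 × C: 1 H each → 2
  Total hydrogens = 18.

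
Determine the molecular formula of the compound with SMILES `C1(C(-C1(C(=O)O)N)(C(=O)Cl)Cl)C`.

Heavy atoms from the SMILES: 6 C, 2 Cl, 1 N, 3 O.
Implicit hydrogens by atom environment:
  4 × C: no H
  2 × Cl: no H
  2 × O: no H
  1 × C: 3 H
  1 × C: 1 H
  1 × N: 2 H
  1 × O: 1 H
  Total hydrogens = 7.
Molecular formula: C6H7Cl2NO3

C6H7Cl2NO3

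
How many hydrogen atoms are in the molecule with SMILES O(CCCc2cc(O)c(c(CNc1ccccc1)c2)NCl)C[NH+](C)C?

Hydrogens are implicit in SMILES; fill each atom to its normal valence:
  7 × C (aromatic): 1 H each → 7
  5 × C: 2 H each → 10
  5 × C (aromatic): no H
  2 × C: 3 H each → 6
  2 × N: 1 H each → 2
  1 × Cl: no H
  1 × N (charge +1): 1 H
  1 × O: 1 H
  1 × O: no H
  Total hydrogens = 27.

27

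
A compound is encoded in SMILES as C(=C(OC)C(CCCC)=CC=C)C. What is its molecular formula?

Heavy atoms from the SMILES: 12 C, 1 O.
Implicit hydrogens by atom environment:
  4 × C: 2 H each → 8
  3 × C: 3 H each → 9
  3 × C: 1 H each → 3
  2 × C: no H
  1 × O: no H
  Total hydrogens = 20.
Molecular formula: C12H20O

C12H20O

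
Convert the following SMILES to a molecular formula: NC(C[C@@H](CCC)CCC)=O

Heavy atoms from the SMILES: 9 C, 1 N, 1 O.
Implicit hydrogens by atom environment:
  5 × C: 2 H each → 10
  2 × C: 3 H each → 6
  1 × C: 1 H
  1 × C: no H
  1 × N: 2 H
  1 × O: no H
  Total hydrogens = 19.
Molecular formula: C9H19NO

C9H19NO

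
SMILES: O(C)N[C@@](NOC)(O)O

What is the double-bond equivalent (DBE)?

Molecular formula from the SMILES: C3H10N2O4.
DoU = (2C + 2 + N − H − X)/2 = (2·3 + 2 + 2 − 10 − 0)/2 = 0/2 = 0.
(Structurally: 0 ring(s) + 0 π bond(s) = 0.)

0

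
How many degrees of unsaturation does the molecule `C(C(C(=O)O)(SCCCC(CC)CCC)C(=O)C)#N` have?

Molecular formula from the SMILES: C14H23NO3S.
DoU = (2C + 2 + N − H − X)/2 = (2·14 + 2 + 1 − 23 − 0)/2 = 8/2 = 4.
(Structurally: 0 ring(s) + 4 π bond(s) = 4.)

4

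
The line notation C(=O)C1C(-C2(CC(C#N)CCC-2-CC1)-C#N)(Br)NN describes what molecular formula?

Heavy atoms from the SMILES: 1 Br, 13 C, 4 N, 1 O.
Implicit hydrogens by atom environment:
  5 × C: 2 H each → 10
  4 × C: 1 H each → 4
  4 × C: no H
  2 × N: no H
  1 × Br: no H
  1 × N: 2 H
  1 × N: 1 H
  1 × O: no H
  Total hydrogens = 17.
Molecular formula: C13H17BrN4O

C13H17BrN4O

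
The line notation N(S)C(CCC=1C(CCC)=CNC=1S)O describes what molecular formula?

Heavy atoms from the SMILES: 10 C, 2 N, 1 O, 2 S.
Implicit hydrogens by atom environment:
  4 × C: 2 H each → 8
  3 × C (aromatic): no H
  2 × S: 1 H each → 2
  1 × C: 3 H
  1 × C (aromatic): 1 H
  1 × C: 1 H
  1 × N (aromatic): 1 H
  1 × N: 1 H
  1 × O: 1 H
  Total hydrogens = 18.
Molecular formula: C10H18N2OS2

C10H18N2OS2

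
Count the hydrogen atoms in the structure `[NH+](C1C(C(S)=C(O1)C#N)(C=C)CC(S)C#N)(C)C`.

16

Hydrogens are implicit in SMILES; fill each atom to its normal valence:
  5 × C: no H
  3 × C: 1 H each → 3
  2 × C: 3 H each → 6
  2 × C: 2 H each → 4
  2 × N: no H
  2 × S: 1 H each → 2
  1 × N (charge +1): 1 H
  1 × O: no H
  Total hydrogens = 16.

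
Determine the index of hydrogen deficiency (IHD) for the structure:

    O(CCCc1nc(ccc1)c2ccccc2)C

8

Molecular formula from the SMILES: C15H17NO.
DoU = (2C + 2 + N − H − X)/2 = (2·15 + 2 + 1 − 17 − 0)/2 = 16/2 = 8.
(Structurally: 2 ring(s) + 6 π bond(s) = 8.)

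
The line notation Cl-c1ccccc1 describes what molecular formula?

C6H5Cl

Heavy atoms from the SMILES: 6 C, 1 Cl.
Implicit hydrogens by atom environment:
  5 × C (aromatic): 1 H each → 5
  1 × C (aromatic): no H
  1 × Cl: no H
  Total hydrogens = 5.
Molecular formula: C6H5Cl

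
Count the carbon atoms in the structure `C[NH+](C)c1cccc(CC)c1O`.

The symbol for carbon appears 10 times in the SMILES. Lowercase c denotes aromatic carbon and counts toward C.

10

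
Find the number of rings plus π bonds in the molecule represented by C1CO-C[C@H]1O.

1

Molecular formula from the SMILES: C4H8O2.
DoU = (2C + 2 + N − H − X)/2 = (2·4 + 2 + 0 − 8 − 0)/2 = 2/2 = 1.
(Structurally: 1 ring(s) + 0 π bond(s) = 1.)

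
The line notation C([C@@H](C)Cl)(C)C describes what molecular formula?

Heavy atoms from the SMILES: 5 C, 1 Cl.
Implicit hydrogens by atom environment:
  3 × C: 3 H each → 9
  2 × C: 1 H each → 2
  1 × Cl: no H
  Total hydrogens = 11.
Molecular formula: C5H11Cl

C5H11Cl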